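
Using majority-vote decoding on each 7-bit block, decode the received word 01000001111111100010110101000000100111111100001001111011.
Split into 7-bit blocks and majority-vote each:
  block 1 = 0100000: 1 ones, 6 zeros → 0
  block 2 = 1111111: 7 ones, 0 zeros → 1
  block 3 = 1000101: 3 ones, 4 zeros → 0
  block 4 = 1010100: 3 ones, 4 zeros → 0
  block 5 = 0000100: 1 ones, 6 zeros → 0
  block 6 = 1111111: 7 ones, 0 zeros → 1
  block 7 = 0000100: 1 ones, 6 zeros → 0
  block 8 = 1111011: 6 ones, 1 zeros → 1
Decoded = 01000101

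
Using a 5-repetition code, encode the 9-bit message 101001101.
Repeat each bit 5× and concatenate:
1→11111  0→00000  1→11111  0→00000  0→00000  1→11111  1→11111  0→00000  1→11111
Codeword = 111110000011111000000000011111111110000011111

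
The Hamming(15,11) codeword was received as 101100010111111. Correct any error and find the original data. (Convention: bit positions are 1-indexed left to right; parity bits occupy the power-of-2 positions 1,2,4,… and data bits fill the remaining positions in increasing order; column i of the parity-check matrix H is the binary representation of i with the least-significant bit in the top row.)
Syndrome s = H · r^T (mod 2), r = 101100010111111:
  s[0] = (101010101010101)·(101100010111111) mod 2 = 1+0+1+0+0+0+0+0+0+0+1+0+1+0+1 mod 2 = 1
  s[1] = (011001100110011)·(101100010111111) mod 2 = 0+0+1+0+0+0+0+0+0+1+1+0+0+1+1 mod 2 = 1
  s[2] = (000111100001111)·(101100010111111) mod 2 = 0+0+0+1+0+0+0+0+0+0+0+1+1+1+1 mod 2 = 1
  s[3] = (000000011111111)·(101100010111111) mod 2 = 0+0+0+0+0+0+0+1+0+1+1+1+1+1+1 mod 2 = 1
Syndrome = 1111
Column 15 of H equals this syndrome → error at bit 15 (1-indexed).
Flip bit 15: 101100010111111 → 101100010111110
Extract data bits at positions {3,5,6,7,9,10,11,12,13,14,15}: 10000111110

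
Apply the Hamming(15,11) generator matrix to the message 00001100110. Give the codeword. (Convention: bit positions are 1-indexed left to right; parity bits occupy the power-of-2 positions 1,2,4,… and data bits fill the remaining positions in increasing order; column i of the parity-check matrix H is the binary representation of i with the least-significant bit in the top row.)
Codeword c = d · G (mod 2), d = 00001100110:
  c[0] = d·G[:,0] = (00001100110)·(11011010101) mod 2 = 0+0+0+0+1+0+0+0+1+0+0 mod 2 = 0
  c[1] = d·G[:,1] = (00001100110)·(10110110011) mod 2 = 0+0+0+0+0+1+0+0+0+1+0 mod 2 = 0
  c[2] = d·G[:,2] = (00001100110)·(10000000000) mod 2 = 0+0+0+0+0+0+0+0+0+0+0 mod 2 = 0
  c[3] = d·G[:,3] = (00001100110)·(01110001111) mod 2 = 0+0+0+0+0+0+0+0+1+1+0 mod 2 = 0
  c[4] = d·G[:,4] = (00001100110)·(01000000000) mod 2 = 0+0+0+0+0+0+0+0+0+0+0 mod 2 = 0
  c[5] = d·G[:,5] = (00001100110)·(00100000000) mod 2 = 0+0+0+0+0+0+0+0+0+0+0 mod 2 = 0
  c[6] = d·G[:,6] = (00001100110)·(00010000000) mod 2 = 0+0+0+0+0+0+0+0+0+0+0 mod 2 = 0
  c[7] = d·G[:,7] = (00001100110)·(00001111111) mod 2 = 0+0+0+0+1+1+0+0+1+1+0 mod 2 = 0
  c[8] = d·G[:,8] = (00001100110)·(00001000000) mod 2 = 0+0+0+0+1+0+0+0+0+0+0 mod 2 = 1
  c[9] = d·G[:,9] = (00001100110)·(00000100000) mod 2 = 0+0+0+0+0+1+0+0+0+0+0 mod 2 = 1
  c[10] = d·G[:,10] = (00001100110)·(00000010000) mod 2 = 0+0+0+0+0+0+0+0+0+0+0 mod 2 = 0
  c[11] = d·G[:,11] = (00001100110)·(00000001000) mod 2 = 0+0+0+0+0+0+0+0+0+0+0 mod 2 = 0
  c[12] = d·G[:,12] = (00001100110)·(00000000100) mod 2 = 0+0+0+0+0+0+0+0+1+0+0 mod 2 = 1
  c[13] = d·G[:,13] = (00001100110)·(00000000010) mod 2 = 0+0+0+0+0+0+0+0+0+1+0 mod 2 = 1
  c[14] = d·G[:,14] = (00001100110)·(00000000001) mod 2 = 0+0+0+0+0+0+0+0+0+0+0 mod 2 = 0
Codeword = 000000001100110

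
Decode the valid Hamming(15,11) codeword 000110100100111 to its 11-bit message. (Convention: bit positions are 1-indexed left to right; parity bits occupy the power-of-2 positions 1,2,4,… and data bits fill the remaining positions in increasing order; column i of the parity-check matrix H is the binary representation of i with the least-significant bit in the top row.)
Parity bits occupy power-of-2 positions; data bits are at positions {3,5,6,7,9,10,11,12,13,14,15} (1-indexed).
Extract: c[3]=0 c[5]=1 c[6]=0 c[7]=1 c[9]=0 c[10]=1 c[11]=0 c[12]=0 c[13]=1 c[14]=1 c[15]=1
Data = 01010100111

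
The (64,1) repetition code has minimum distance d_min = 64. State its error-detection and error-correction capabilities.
Detection only: up to d_min − 1 = 63 errors.
Correction: up to ⌊(d_min − 1)/2⌋ = ⌊63/2⌋ = 31 errors.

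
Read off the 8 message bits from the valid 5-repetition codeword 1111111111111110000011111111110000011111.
Split into 5-bit blocks: 11111 11111 11111 00000 11111 11111 00000 11111
Data = 11101101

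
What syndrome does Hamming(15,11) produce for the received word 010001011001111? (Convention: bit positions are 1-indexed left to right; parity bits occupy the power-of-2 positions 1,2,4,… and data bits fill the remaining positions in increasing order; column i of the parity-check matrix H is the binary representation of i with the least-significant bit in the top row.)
Syndrome s = H · r^T (mod 2), r = 010001011001111:
  s[0] = (101010101010101)·(010001011001111) mod 2 = 0+0+0+0+0+0+0+0+1+0+0+0+1+0+1 mod 2 = 1
  s[1] = (011001100110011)·(010001011001111) mod 2 = 0+1+0+0+0+1+0+0+0+0+0+0+0+1+1 mod 2 = 0
  s[2] = (000111100001111)·(010001011001111) mod 2 = 0+0+0+0+0+1+0+0+0+0+0+1+1+1+1 mod 2 = 1
  s[3] = (000000011111111)·(010001011001111) mod 2 = 0+0+0+0+0+0+0+1+1+0+0+1+1+1+1 mod 2 = 0
Syndrome = 1010
Non-zero syndrome: error at position 5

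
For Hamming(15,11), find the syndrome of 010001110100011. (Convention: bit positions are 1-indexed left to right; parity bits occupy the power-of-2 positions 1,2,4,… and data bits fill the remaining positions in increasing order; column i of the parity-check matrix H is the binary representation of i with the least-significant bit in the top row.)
Syndrome s = H · r^T (mod 2), r = 010001110100011:
  s[0] = (101010101010101)·(010001110100011) mod 2 = 0+0+0+0+0+0+1+0+0+0+0+0+0+0+1 mod 2 = 0
  s[1] = (011001100110011)·(010001110100011) mod 2 = 0+1+0+0+0+1+1+0+0+1+0+0+0+1+1 mod 2 = 0
  s[2] = (000111100001111)·(010001110100011) mod 2 = 0+0+0+0+0+1+1+0+0+0+0+0+0+1+1 mod 2 = 0
  s[3] = (000000011111111)·(010001110100011) mod 2 = 0+0+0+0+0+0+0+1+0+1+0+0+0+1+1 mod 2 = 0
Syndrome = 0000
s = 0: no error detected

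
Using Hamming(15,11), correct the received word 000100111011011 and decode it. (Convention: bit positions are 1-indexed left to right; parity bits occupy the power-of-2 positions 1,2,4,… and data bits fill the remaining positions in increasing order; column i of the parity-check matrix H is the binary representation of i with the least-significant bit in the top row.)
Syndrome s = H · r^T (mod 2), r = 000100111011011:
  s[0] = (101010101010101)·(000100111011011) mod 2 = 0+0+0+0+0+0+1+0+1+0+1+0+0+0+1 mod 2 = 0
  s[1] = (011001100110011)·(000100111011011) mod 2 = 0+0+0+0+0+0+1+0+0+0+1+0+0+1+1 mod 2 = 0
  s[2] = (000111100001111)·(000100111011011) mod 2 = 0+0+0+1+0+0+1+0+0+0+0+1+0+1+1 mod 2 = 1
  s[3] = (000000011111111)·(000100111011011) mod 2 = 0+0+0+0+0+0+0+1+1+0+1+1+0+1+1 mod 2 = 0
Syndrome = 0010
Column 4 of H equals this syndrome → error at bit 4 (1-indexed).
Flip bit 4: 000100111011011 → 000000111011011
Extract data bits at positions {3,5,6,7,9,10,11,12,13,14,15}: 00011011011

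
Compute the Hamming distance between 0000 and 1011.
XOR = 1011, count of 1s = 3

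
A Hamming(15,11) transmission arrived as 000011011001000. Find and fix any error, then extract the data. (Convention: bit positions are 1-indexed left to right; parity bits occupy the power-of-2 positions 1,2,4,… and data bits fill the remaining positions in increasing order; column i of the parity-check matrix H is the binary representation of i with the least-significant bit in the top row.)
Syndrome s = H · r^T (mod 2), r = 000011011001000:
  s[0] = (101010101010101)·(000011011001000) mod 2 = 0+0+0+0+1+0+0+0+1+0+0+0+0+0+0 mod 2 = 0
  s[1] = (011001100110011)·(000011011001000) mod 2 = 0+0+0+0+0+1+0+0+0+0+0+0+0+0+0 mod 2 = 1
  s[2] = (000111100001111)·(000011011001000) mod 2 = 0+0+0+0+1+1+0+0+0+0+0+1+0+0+0 mod 2 = 1
  s[3] = (000000011111111)·(000011011001000) mod 2 = 0+0+0+0+0+0+0+1+1+0+0+1+0+0+0 mod 2 = 1
Syndrome = 0111
Column 14 of H equals this syndrome → error at bit 14 (1-indexed).
Flip bit 14: 000011011001000 → 000011011001010
Extract data bits at positions {3,5,6,7,9,10,11,12,13,14,15}: 01101001010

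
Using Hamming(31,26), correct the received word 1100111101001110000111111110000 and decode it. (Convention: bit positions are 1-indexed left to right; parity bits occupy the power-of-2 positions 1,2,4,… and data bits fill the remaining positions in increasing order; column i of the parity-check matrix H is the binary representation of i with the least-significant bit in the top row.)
Syndrome s = H · r^T (mod 2), r = 1100111101001110000111111110000:
  s[0] = (1010101010101010101010101010101)·(1100111101001110000111111110000) mod 2 = 1+0+0+0+1+0+1+0+0+0+0+0+1+0+1+0+0+0+0+0+1+0+1+0+1+0+1+0+0+0+0 mod 2 = 1
  s[1] = (0110011001100110011001100110011)·(1100111101001110000111111110000) mod 2 = 0+1+0+0+0+1+1+0+0+1+0+0+0+1+1+0+0+0+0+0+0+1+1+0+0+1+1+0+0+0+0 mod 2 = 0
  s[2] = (0001111000011110000111100001111)·(1100111101001110000111111110000) mod 2 = 0+0+0+0+1+1+1+0+0+0+0+0+1+1+1+0+0+0+0+1+1+1+1+0+0+0+0+0+0+0+0 mod 2 = 0
  s[3] = (0000000111111110000000011111111)·(1100111101001110000111111110000) mod 2 = 0+0+0+0+0+0+0+1+0+1+0+0+1+1+1+0+0+0+0+0+0+0+0+1+1+1+1+0+0+0+0 mod 2 = 1
  s[4] = (0000000000000001111111111111111)·(1100111101001110000111111110000) mod 2 = 0+0+0+0+0+0+0+0+0+0+0+0+0+0+0+0+0+0+0+1+1+1+1+1+1+1+1+0+0+0+0 mod 2 = 0
Syndrome = 10010
Column 9 of H equals this syndrome → error at bit 9 (1-indexed).
Flip bit 9: 1100111101001110000111111110000 → 1100111111001110000111111110000
Extract data bits at positions {3,5,6,7,9,10,11,12,13,14,15,17,18,19,20,21,22,23,24,25,26,27,28,29,30,31}: 01111100111000111111110000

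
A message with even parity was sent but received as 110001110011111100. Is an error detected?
Sum of received bits: 1+1+0+0+0+1+1+1+0+0+1+1+1+1+1+1+0+0 = 11; 11 mod 2 = 1. Result is 1 ≠ 0 → error detected.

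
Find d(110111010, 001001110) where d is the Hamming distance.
XOR = 111110100, count of 1s = 6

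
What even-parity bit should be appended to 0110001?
Sum of data bits: 0+1+1+0+0+0+1 = 3.
3 mod 2 = 1, so parity bit = 1.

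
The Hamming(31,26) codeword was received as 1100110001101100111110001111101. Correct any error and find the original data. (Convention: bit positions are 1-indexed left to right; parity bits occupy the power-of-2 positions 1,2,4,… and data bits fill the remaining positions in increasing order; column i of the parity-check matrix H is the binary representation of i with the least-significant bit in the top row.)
Syndrome s = H · r^T (mod 2), r = 1100110001101100111110001111101:
  s[0] = (1010101010101010101010101010101)·(1100110001101100111110001111101) mod 2 = 1+0+0+0+1+0+0+0+0+0+1+0+1+0+0+0+1+0+1+0+1+0+0+0+1+0+1+0+1+0+1 mod 2 = 1
  s[1] = (0110011001100110011001100110011)·(1100110001101100111110001111101) mod 2 = 0+1+0+0+0+1+0+0+0+1+1+0+0+1+0+0+0+1+1+0+0+0+0+0+0+1+1+0+0+0+1 mod 2 = 0
  s[2] = (0001111000011110000111100001111)·(1100110001101100111110001111101) mod 2 = 0+0+0+0+1+1+0+0+0+0+0+0+1+1+0+0+0+0+0+1+1+0+0+0+0+0+0+1+1+0+1 mod 2 = 1
  s[3] = (0000000111111110000000011111111)·(1100110001101100111110001111101) mod 2 = 0+0+0+0+0+0+0+0+0+1+1+0+1+1+0+0+0+0+0+0+0+0+0+0+1+1+1+1+1+0+1 mod 2 = 0
  s[4] = (0000000000000001111111111111111)·(1100110001101100111110001111101) mod 2 = 0+0+0+0+0+0+0+0+0+0+0+0+0+0+0+0+1+1+1+1+1+0+0+0+1+1+1+1+1+0+1 mod 2 = 1
Syndrome = 10101
Column 21 of H equals this syndrome → error at bit 21 (1-indexed).
Flip bit 21: 1100110001101100111110001111101 → 1100110001101100111100001111101
Extract data bits at positions {3,5,6,7,9,10,11,12,13,14,15,17,18,19,20,21,22,23,24,25,26,27,28,29,30,31}: 01100110110111100001111101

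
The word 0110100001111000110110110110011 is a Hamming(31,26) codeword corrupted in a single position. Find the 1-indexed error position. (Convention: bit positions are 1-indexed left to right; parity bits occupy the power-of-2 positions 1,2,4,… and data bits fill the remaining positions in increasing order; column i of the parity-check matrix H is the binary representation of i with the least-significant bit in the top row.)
Syndrome s = H · r^T (mod 2), r = 0110100001111000110110110110011:
  s[0] = (1010101010101010101010101010101)·(0110100001111000110110110110011) mod 2 = 0+0+1+0+1+0+0+0+0+0+1+0+1+0+0+0+1+0+0+0+1+0+1+0+0+0+1+0+0+0+1 mod 2 = 1
  s[1] = (0110011001100110011001100110011)·(0110100001111000110110110110011) mod 2 = 0+1+1+0+0+0+0+0+0+1+1+0+0+0+0+0+0+1+0+0+0+0+1+0+0+1+1+0+0+1+1 mod 2 = 0
  s[2] = (0001111000011110000111100001111)·(0110100001111000110110110110011) mod 2 = 0+0+0+0+1+0+0+0+0+0+0+1+1+0+0+0+0+0+0+1+1+0+1+0+0+0+0+0+0+1+1 mod 2 = 0
  s[3] = (0000000111111110000000011111111)·(0110100001111000110110110110011) mod 2 = 0+0+0+0+0+0+0+0+0+1+1+1+1+0+0+0+0+0+0+0+0+0+0+1+0+1+1+0+0+1+1 mod 2 = 1
  s[4] = (0000000000000001111111111111111)·(0110100001111000110110110110011) mod 2 = 0+0+0+0+0+0+0+0+0+0+0+0+0+0+0+0+1+1+0+1+1+0+1+1+0+1+1+0+0+1+1 mod 2 = 0
Syndrome = 10010
Column i of H is the binary representation of i, so the syndrome is the binary index of the flipped bit.
Read s = 10010 with s[0] as LSB: 1·2^0 + 0·2^1 + 0·2^2 + 1·2^3 + 0·2^4 = 9.
Error is at bit position 9.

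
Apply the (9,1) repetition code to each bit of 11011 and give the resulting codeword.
Repeat each bit 9× and concatenate:
1→111111111  1→111111111  0→000000000  1→111111111  1→111111111
Codeword = 111111111111111111000000000111111111111111111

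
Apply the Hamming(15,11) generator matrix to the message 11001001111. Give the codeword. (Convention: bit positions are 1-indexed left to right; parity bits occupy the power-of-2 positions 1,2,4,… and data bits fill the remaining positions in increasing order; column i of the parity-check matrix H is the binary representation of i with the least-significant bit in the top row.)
Codeword c = d · G (mod 2), d = 11001001111:
  c[0] = d·G[:,0] = (11001001111)·(11011010101) mod 2 = 1+1+0+0+1+0+0+0+1+0+1 mod 2 = 1
  c[1] = d·G[:,1] = (11001001111)·(10110110011) mod 2 = 1+0+0+0+0+0+0+0+0+1+1 mod 2 = 1
  c[2] = d·G[:,2] = (11001001111)·(10000000000) mod 2 = 1+0+0+0+0+0+0+0+0+0+0 mod 2 = 1
  c[3] = d·G[:,3] = (11001001111)·(01110001111) mod 2 = 0+1+0+0+0+0+0+1+1+1+1 mod 2 = 1
  c[4] = d·G[:,4] = (11001001111)·(01000000000) mod 2 = 0+1+0+0+0+0+0+0+0+0+0 mod 2 = 1
  c[5] = d·G[:,5] = (11001001111)·(00100000000) mod 2 = 0+0+0+0+0+0+0+0+0+0+0 mod 2 = 0
  c[6] = d·G[:,6] = (11001001111)·(00010000000) mod 2 = 0+0+0+0+0+0+0+0+0+0+0 mod 2 = 0
  c[7] = d·G[:,7] = (11001001111)·(00001111111) mod 2 = 0+0+0+0+1+0+0+1+1+1+1 mod 2 = 1
  c[8] = d·G[:,8] = (11001001111)·(00001000000) mod 2 = 0+0+0+0+1+0+0+0+0+0+0 mod 2 = 1
  c[9] = d·G[:,9] = (11001001111)·(00000100000) mod 2 = 0+0+0+0+0+0+0+0+0+0+0 mod 2 = 0
  c[10] = d·G[:,10] = (11001001111)·(00000010000) mod 2 = 0+0+0+0+0+0+0+0+0+0+0 mod 2 = 0
  c[11] = d·G[:,11] = (11001001111)·(00000001000) mod 2 = 0+0+0+0+0+0+0+1+0+0+0 mod 2 = 1
  c[12] = d·G[:,12] = (11001001111)·(00000000100) mod 2 = 0+0+0+0+0+0+0+0+1+0+0 mod 2 = 1
  c[13] = d·G[:,13] = (11001001111)·(00000000010) mod 2 = 0+0+0+0+0+0+0+0+0+1+0 mod 2 = 1
  c[14] = d·G[:,14] = (11001001111)·(00000000001) mod 2 = 0+0+0+0+0+0+0+0+0+0+1 mod 2 = 1
Codeword = 111110011001111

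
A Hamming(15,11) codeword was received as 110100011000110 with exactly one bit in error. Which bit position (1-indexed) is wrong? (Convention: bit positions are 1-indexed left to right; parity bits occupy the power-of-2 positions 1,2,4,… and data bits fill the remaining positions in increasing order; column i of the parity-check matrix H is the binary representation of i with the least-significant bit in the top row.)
Syndrome s = H · r^T (mod 2), r = 110100011000110:
  s[0] = (101010101010101)·(110100011000110) mod 2 = 1+0+0+0+0+0+0+0+1+0+0+0+1+0+0 mod 2 = 1
  s[1] = (011001100110011)·(110100011000110) mod 2 = 0+1+0+0+0+0+0+0+0+0+0+0+0+1+0 mod 2 = 0
  s[2] = (000111100001111)·(110100011000110) mod 2 = 0+0+0+1+0+0+0+0+0+0+0+0+1+1+0 mod 2 = 1
  s[3] = (000000011111111)·(110100011000110) mod 2 = 0+0+0+0+0+0+0+1+1+0+0+0+1+1+0 mod 2 = 0
Syndrome = 1010
Column i of H is the binary representation of i, so the syndrome is the binary index of the flipped bit.
Read s = 1010 with s[0] as LSB: 1·2^0 + 0·2^1 + 1·2^2 + 0·2^3 = 5.
Error is at bit position 5.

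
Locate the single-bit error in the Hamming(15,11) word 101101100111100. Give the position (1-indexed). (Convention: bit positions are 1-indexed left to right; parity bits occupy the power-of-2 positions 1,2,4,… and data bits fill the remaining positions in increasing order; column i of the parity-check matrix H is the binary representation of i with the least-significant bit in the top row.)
Syndrome s = H · r^T (mod 2), r = 101101100111100:
  s[0] = (101010101010101)·(101101100111100) mod 2 = 1+0+1+0+0+0+1+0+0+0+1+0+1+0+0 mod 2 = 1
  s[1] = (011001100110011)·(101101100111100) mod 2 = 0+0+1+0+0+1+1+0+0+1+1+0+0+0+0 mod 2 = 1
  s[2] = (000111100001111)·(101101100111100) mod 2 = 0+0+0+1+0+1+1+0+0+0+0+1+1+0+0 mod 2 = 1
  s[3] = (000000011111111)·(101101100111100) mod 2 = 0+0+0+0+0+0+0+0+0+1+1+1+1+0+0 mod 2 = 0
Syndrome = 1110
Column i of H is the binary representation of i, so the syndrome is the binary index of the flipped bit.
Read s = 1110 with s[0] as LSB: 1·2^0 + 1·2^1 + 1·2^2 + 0·2^3 = 7.
Error is at bit position 7.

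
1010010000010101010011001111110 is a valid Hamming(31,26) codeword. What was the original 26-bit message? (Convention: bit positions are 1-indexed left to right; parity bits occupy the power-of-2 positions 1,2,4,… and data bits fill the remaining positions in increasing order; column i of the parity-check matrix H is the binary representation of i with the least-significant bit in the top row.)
Parity bits occupy power-of-2 positions; data bits are at positions {3,5,6,7,9,10,11,12,13,14,15,17,18,19,20,21,22,23,24,25,26,27,28,29,30,31} (1-indexed).
Extract: c[3]=1 c[5]=0 c[6]=1 c[7]=0 c[9]=0 c[10]=0 c[11]=0 c[12]=1 c[13]=0 c[14]=1 c[15]=0 c[17]=0 c[18]=1 c[19]=0 c[20]=0 c[21]=1 c[22]=1 c[23]=0 c[24]=0 c[25]=1 c[26]=1 c[27]=1 c[28]=1 c[29]=1 c[30]=1 c[31]=0
Data = 10100001010010011001111110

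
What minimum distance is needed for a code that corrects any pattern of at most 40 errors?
Correcting t errors requires d_min ≥ 2t + 1 = 2·40 + 1 = 81.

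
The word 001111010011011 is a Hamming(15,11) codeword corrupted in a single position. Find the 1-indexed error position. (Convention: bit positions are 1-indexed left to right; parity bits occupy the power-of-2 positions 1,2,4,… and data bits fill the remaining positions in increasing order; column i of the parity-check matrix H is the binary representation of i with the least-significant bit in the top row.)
Syndrome s = H · r^T (mod 2), r = 001111010011011:
  s[0] = (101010101010101)·(001111010011011) mod 2 = 0+0+1+0+1+0+0+0+0+0+1+0+0+0+1 mod 2 = 0
  s[1] = (011001100110011)·(001111010011011) mod 2 = 0+0+1+0+0+1+0+0+0+0+1+0+0+1+1 mod 2 = 1
  s[2] = (000111100001111)·(001111010011011) mod 2 = 0+0+0+1+1+1+0+0+0+0+0+1+0+1+1 mod 2 = 0
  s[3] = (000000011111111)·(001111010011011) mod 2 = 0+0+0+0+0+0+0+1+0+0+1+1+0+1+1 mod 2 = 1
Syndrome = 0101
Column i of H is the binary representation of i, so the syndrome is the binary index of the flipped bit.
Read s = 0101 with s[0] as LSB: 0·2^0 + 1·2^1 + 0·2^2 + 1·2^3 = 10.
Error is at bit position 10.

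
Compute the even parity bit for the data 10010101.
Sum of data bits: 1+0+0+1+0+1+0+1 = 4.
4 mod 2 = 0, so parity bit = 0.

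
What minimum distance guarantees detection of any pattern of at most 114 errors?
Detecting e errors requires d_min ≥ e + 1 = 114 + 1 = 115.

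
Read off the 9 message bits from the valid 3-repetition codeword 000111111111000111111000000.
Split into 3-bit blocks: 000 111 111 111 000 111 111 000 000
Data = 011101100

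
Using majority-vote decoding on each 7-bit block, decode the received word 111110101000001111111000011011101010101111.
Split into 7-bit blocks and majority-vote each:
  block 1 = 1111101: 6 ones, 1 zeros → 1
  block 2 = 0100000: 1 ones, 6 zeros → 0
  block 3 = 1111111: 7 ones, 0 zeros → 1
  block 4 = 0000110: 2 ones, 5 zeros → 0
  block 5 = 1110101: 5 ones, 2 zeros → 1
  block 6 = 0101111: 5 ones, 2 zeros → 1
Decoded = 101011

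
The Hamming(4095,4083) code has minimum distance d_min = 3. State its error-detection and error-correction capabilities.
Detection only: up to d_min − 1 = 2 errors.
Correction: up to ⌊(d_min − 1)/2⌋ = ⌊2/2⌋ = 1 errors.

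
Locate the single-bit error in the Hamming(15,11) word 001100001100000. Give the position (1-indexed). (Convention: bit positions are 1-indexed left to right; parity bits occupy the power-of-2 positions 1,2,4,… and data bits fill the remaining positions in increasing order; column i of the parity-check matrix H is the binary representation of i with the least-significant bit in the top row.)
Syndrome s = H · r^T (mod 2), r = 001100001100000:
  s[0] = (101010101010101)·(001100001100000) mod 2 = 0+0+1+0+0+0+0+0+1+0+0+0+0+0+0 mod 2 = 0
  s[1] = (011001100110011)·(001100001100000) mod 2 = 0+0+1+0+0+0+0+0+0+1+0+0+0+0+0 mod 2 = 0
  s[2] = (000111100001111)·(001100001100000) mod 2 = 0+0+0+1+0+0+0+0+0+0+0+0+0+0+0 mod 2 = 1
  s[3] = (000000011111111)·(001100001100000) mod 2 = 0+0+0+0+0+0+0+0+1+1+0+0+0+0+0 mod 2 = 0
Syndrome = 0010
Column i of H is the binary representation of i, so the syndrome is the binary index of the flipped bit.
Read s = 0010 with s[0] as LSB: 0·2^0 + 0·2^1 + 1·2^2 + 0·2^3 = 4.
Error is at bit position 4.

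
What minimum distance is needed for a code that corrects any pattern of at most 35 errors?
Correcting t errors requires d_min ≥ 2t + 1 = 2·35 + 1 = 71.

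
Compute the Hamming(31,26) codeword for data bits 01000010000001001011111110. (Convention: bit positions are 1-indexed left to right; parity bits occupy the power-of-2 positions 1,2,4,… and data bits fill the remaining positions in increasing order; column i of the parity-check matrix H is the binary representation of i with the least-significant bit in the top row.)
Codeword c = d · G (mod 2), d = 01000010000001001011111110:
  c[0] = d·G[:,0] = (01000010000001001011111110)·(11011010101101010101010101) mod 2 = 0+1+0+0+0+0+1+0+0+0+0+0+0+1+0+0+0+0+0+1+0+1+0+1+0+0 mod 2 = 0
  c[1] = d·G[:,1] = (01000010000001001011111110)·(10110110011011001100110011) mod 2 = 0+0+0+0+0+0+1+0+0+0+0+0+0+1+0+0+1+0+0+0+1+1+0+0+1+0 mod 2 = 0
  c[2] = d·G[:,2] = (01000010000001001011111110)·(10000000000000000000000000) mod 2 = 0+0+0+0+0+0+0+0+0+0+0+0+0+0+0+0+0+0+0+0+0+0+0+0+0+0 mod 2 = 0
  c[3] = d·G[:,3] = (01000010000001001011111110)·(01110001111000111100001111) mod 2 = 0+1+0+0+0+0+0+0+0+0+0+0+0+0+0+0+1+0+0+0+0+0+1+1+1+0 mod 2 = 1
  c[4] = d·G[:,4] = (01000010000001001011111110)·(01000000000000000000000000) mod 2 = 0+1+0+0+0+0+0+0+0+0+0+0+0+0+0+0+0+0+0+0+0+0+0+0+0+0 mod 2 = 1
  c[5] = d·G[:,5] = (01000010000001001011111110)·(00100000000000000000000000) mod 2 = 0+0+0+0+0+0+0+0+0+0+0+0+0+0+0+0+0+0+0+0+0+0+0+0+0+0 mod 2 = 0
  c[6] = d·G[:,6] = (01000010000001001011111110)·(00010000000000000000000000) mod 2 = 0+0+0+0+0+0+0+0+0+0+0+0+0+0+0+0+0+0+0+0+0+0+0+0+0+0 mod 2 = 0
  c[7] = d·G[:,7] = (01000010000001001011111110)·(00001111111000000011111111) mod 2 = 0+0+0+0+0+0+1+0+0+0+0+0+0+0+0+0+0+0+1+1+1+1+1+1+1+0 mod 2 = 0
  c[8] = d·G[:,8] = (01000010000001001011111110)·(00001000000000000000000000) mod 2 = 0+0+0+0+0+0+0+0+0+0+0+0+0+0+0+0+0+0+0+0+0+0+0+0+0+0 mod 2 = 0
  c[9] = d·G[:,9] = (01000010000001001011111110)·(00000100000000000000000000) mod 2 = 0+0+0+0+0+0+0+0+0+0+0+0+0+0+0+0+0+0+0+0+0+0+0+0+0+0 mod 2 = 0
  c[10] = d·G[:,10] = (01000010000001001011111110)·(00000010000000000000000000) mod 2 = 0+0+0+0+0+0+1+0+0+0+0+0+0+0+0+0+0+0+0+0+0+0+0+0+0+0 mod 2 = 1
  c[11] = d·G[:,11] = (01000010000001001011111110)·(00000001000000000000000000) mod 2 = 0+0+0+0+0+0+0+0+0+0+0+0+0+0+0+0+0+0+0+0+0+0+0+0+0+0 mod 2 = 0
  c[12] = d·G[:,12] = (01000010000001001011111110)·(00000000100000000000000000) mod 2 = 0+0+0+0+0+0+0+0+0+0+0+0+0+0+0+0+0+0+0+0+0+0+0+0+0+0 mod 2 = 0
  c[13] = d·G[:,13] = (01000010000001001011111110)·(00000000010000000000000000) mod 2 = 0+0+0+0+0+0+0+0+0+0+0+0+0+0+0+0+0+0+0+0+0+0+0+0+0+0 mod 2 = 0
  c[14] = d·G[:,14] = (01000010000001001011111110)·(00000000001000000000000000) mod 2 = 0+0+0+0+0+0+0+0+0+0+0+0+0+0+0+0+0+0+0+0+0+0+0+0+0+0 mod 2 = 0
  c[15] = d·G[:,15] = (01000010000001001011111110)·(00000000000111111111111111) mod 2 = 0+0+0+0+0+0+0+0+0+0+0+0+0+1+0+0+1+0+1+1+1+1+1+1+1+0 mod 2 = 1
  c[16] = d·G[:,16] = (01000010000001001011111110)·(00000000000100000000000000) mod 2 = 0+0+0+0+0+0+0+0+0+0+0+0+0+0+0+0+0+0+0+0+0+0+0+0+0+0 mod 2 = 0
  c[17] = d·G[:,17] = (01000010000001001011111110)·(00000000000010000000000000) mod 2 = 0+0+0+0+0+0+0+0+0+0+0+0+0+0+0+0+0+0+0+0+0+0+0+0+0+0 mod 2 = 0
  c[18] = d·G[:,18] = (01000010000001001011111110)·(00000000000001000000000000) mod 2 = 0+0+0+0+0+0+0+0+0+0+0+0+0+1+0+0+0+0+0+0+0+0+0+0+0+0 mod 2 = 1
  c[19] = d·G[:,19] = (01000010000001001011111110)·(00000000000000100000000000) mod 2 = 0+0+0+0+0+0+0+0+0+0+0+0+0+0+0+0+0+0+0+0+0+0+0+0+0+0 mod 2 = 0
  c[20] = d·G[:,20] = (01000010000001001011111110)·(00000000000000010000000000) mod 2 = 0+0+0+0+0+0+0+0+0+0+0+0+0+0+0+0+0+0+0+0+0+0+0+0+0+0 mod 2 = 0
  c[21] = d·G[:,21] = (01000010000001001011111110)·(00000000000000001000000000) mod 2 = 0+0+0+0+0+0+0+0+0+0+0+0+0+0+0+0+1+0+0+0+0+0+0+0+0+0 mod 2 = 1
  c[22] = d·G[:,22] = (01000010000001001011111110)·(00000000000000000100000000) mod 2 = 0+0+0+0+0+0+0+0+0+0+0+0+0+0+0+0+0+0+0+0+0+0+0+0+0+0 mod 2 = 0
  c[23] = d·G[:,23] = (01000010000001001011111110)·(00000000000000000010000000) mod 2 = 0+0+0+0+0+0+0+0+0+0+0+0+0+0+0+0+0+0+1+0+0+0+0+0+0+0 mod 2 = 1
  c[24] = d·G[:,24] = (01000010000001001011111110)·(00000000000000000001000000) mod 2 = 0+0+0+0+0+0+0+0+0+0+0+0+0+0+0+0+0+0+0+1+0+0+0+0+0+0 mod 2 = 1
  c[25] = d·G[:,25] = (01000010000001001011111110)·(00000000000000000000100000) mod 2 = 0+0+0+0+0+0+0+0+0+0+0+0+0+0+0+0+0+0+0+0+1+0+0+0+0+0 mod 2 = 1
  c[26] = d·G[:,26] = (01000010000001001011111110)·(00000000000000000000010000) mod 2 = 0+0+0+0+0+0+0+0+0+0+0+0+0+0+0+0+0+0+0+0+0+1+0+0+0+0 mod 2 = 1
  c[27] = d·G[:,27] = (01000010000001001011111110)·(00000000000000000000001000) mod 2 = 0+0+0+0+0+0+0+0+0+0+0+0+0+0+0+0+0+0+0+0+0+0+1+0+0+0 mod 2 = 1
  c[28] = d·G[:,28] = (01000010000001001011111110)·(00000000000000000000000100) mod 2 = 0+0+0+0+0+0+0+0+0+0+0+0+0+0+0+0+0+0+0+0+0+0+0+1+0+0 mod 2 = 1
  c[29] = d·G[:,29] = (01000010000001001011111110)·(00000000000000000000000010) mod 2 = 0+0+0+0+0+0+0+0+0+0+0+0+0+0+0+0+0+0+0+0+0+0+0+0+1+0 mod 2 = 1
  c[30] = d·G[:,30] = (01000010000001001011111110)·(00000000000000000000000001) mod 2 = 0+0+0+0+0+0+0+0+0+0+0+0+0+0+0+0+0+0+0+0+0+0+0+0+0+0 mod 2 = 0
Codeword = 0001100000100001001001011111110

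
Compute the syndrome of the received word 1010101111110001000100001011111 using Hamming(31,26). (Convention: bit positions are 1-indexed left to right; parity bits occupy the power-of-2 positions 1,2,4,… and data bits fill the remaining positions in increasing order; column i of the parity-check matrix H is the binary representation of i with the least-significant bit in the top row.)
Syndrome s = H · r^T (mod 2), r = 1010101111110001000100001011111:
  s[0] = (1010101010101010101010101010101)·(1010101111110001000100001011111) mod 2 = 1+0+1+0+1+0+1+0+1+0+1+0+0+0+0+0+0+0+0+0+0+0+0+0+1+0+1+0+1+0+1 mod 2 = 0
  s[1] = (0110011001100110011001100110011)·(1010101111110001000100001011111) mod 2 = 0+0+1+0+0+0+1+0+0+1+1+0+0+0+0+0+0+0+0+0+0+0+0+0+0+0+1+0+0+1+1 mod 2 = 1
  s[2] = (0001111000011110000111100001111)·(1010101111110001000100001011111) mod 2 = 0+0+0+0+1+0+1+0+0+0+0+1+0+0+0+0+0+0+0+1+0+0+0+0+0+0+0+1+1+1+1 mod 2 = 0
  s[3] = (0000000111111110000000011111111)·(1010101111110001000100001011111) mod 2 = 0+0+0+0+0+0+0+1+1+1+1+1+0+0+0+0+0+0+0+0+0+0+0+0+1+0+1+1+1+1+1 mod 2 = 1
  s[4] = (0000000000000001111111111111111)·(1010101111110001000100001011111) mod 2 = 0+0+0+0+0+0+0+0+0+0+0+0+0+0+0+1+0+0+0+1+0+0+0+0+1+0+1+1+1+1+1 mod 2 = 0
Syndrome = 01010
Non-zero syndrome: error at position 10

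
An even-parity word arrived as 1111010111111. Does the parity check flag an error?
Sum of received bits: 1+1+1+1+0+1+0+1+1+1+1+1+1 = 11; 11 mod 2 = 1. Result is 1 ≠ 0 → error detected.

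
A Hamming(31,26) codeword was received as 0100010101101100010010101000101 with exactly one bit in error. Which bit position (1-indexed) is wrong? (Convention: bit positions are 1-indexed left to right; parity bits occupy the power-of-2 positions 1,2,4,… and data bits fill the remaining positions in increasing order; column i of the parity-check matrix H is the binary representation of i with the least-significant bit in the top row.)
Syndrome s = H · r^T (mod 2), r = 0100010101101100010010101000101:
  s[0] = (1010101010101010101010101010101)·(0100010101101100010010101000101) mod 2 = 0+0+0+0+0+0+0+0+0+0+1+0+1+0+0+0+0+0+0+0+1+0+1+0+1+0+0+0+1+0+1 mod 2 = 1
  s[1] = (0110011001100110011001100110011)·(0100010101101100010010101000101) mod 2 = 0+1+0+0+0+1+0+0+0+1+1+0+0+1+0+0+0+1+0+0+0+0+1+0+0+0+0+0+0+0+1 mod 2 = 0
  s[2] = (0001111000011110000111100001111)·(0100010101101100010010101000101) mod 2 = 0+0+0+0+0+1+0+0+0+0+0+0+1+1+0+0+0+0+0+0+1+0+1+0+0+0+0+0+1+0+1 mod 2 = 1
  s[3] = (0000000111111110000000011111111)·(0100010101101100010010101000101) mod 2 = 0+0+0+0+0+0+0+1+0+1+1+0+1+1+0+0+0+0+0+0+0+0+0+0+1+0+0+0+1+0+1 mod 2 = 0
  s[4] = (0000000000000001111111111111111)·(0100010101101100010010101000101) mod 2 = 0+0+0+0+0+0+0+0+0+0+0+0+0+0+0+0+0+1+0+0+1+0+1+0+1+0+0+0+1+0+1 mod 2 = 0
Syndrome = 10100
Column i of H is the binary representation of i, so the syndrome is the binary index of the flipped bit.
Read s = 10100 with s[0] as LSB: 1·2^0 + 0·2^1 + 1·2^2 + 0·2^3 + 0·2^4 = 5.
Error is at bit position 5.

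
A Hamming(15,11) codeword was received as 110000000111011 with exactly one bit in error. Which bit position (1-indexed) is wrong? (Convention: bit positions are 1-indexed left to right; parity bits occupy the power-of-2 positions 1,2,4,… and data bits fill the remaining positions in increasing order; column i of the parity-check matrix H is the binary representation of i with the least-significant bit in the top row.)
Syndrome s = H · r^T (mod 2), r = 110000000111011:
  s[0] = (101010101010101)·(110000000111011) mod 2 = 1+0+0+0+0+0+0+0+0+0+1+0+0+0+1 mod 2 = 1
  s[1] = (011001100110011)·(110000000111011) mod 2 = 0+1+0+0+0+0+0+0+0+1+1+0+0+1+1 mod 2 = 1
  s[2] = (000111100001111)·(110000000111011) mod 2 = 0+0+0+0+0+0+0+0+0+0+0+1+0+1+1 mod 2 = 1
  s[3] = (000000011111111)·(110000000111011) mod 2 = 0+0+0+0+0+0+0+0+0+1+1+1+0+1+1 mod 2 = 1
Syndrome = 1111
Column i of H is the binary representation of i, so the syndrome is the binary index of the flipped bit.
Read s = 1111 with s[0] as LSB: 1·2^0 + 1·2^1 + 1·2^2 + 1·2^3 = 15.
Error is at bit position 15.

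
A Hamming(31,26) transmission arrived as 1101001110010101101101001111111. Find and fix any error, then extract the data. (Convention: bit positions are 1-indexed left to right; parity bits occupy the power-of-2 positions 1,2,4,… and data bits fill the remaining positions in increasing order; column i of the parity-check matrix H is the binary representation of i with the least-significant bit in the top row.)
Syndrome s = H · r^T (mod 2), r = 1101001110010101101101001111111:
  s[0] = (1010101010101010101010101010101)·(1101001110010101101101001111111) mod 2 = 1+0+0+0+0+0+1+0+1+0+0+0+0+0+0+0+1+0+1+0+0+0+0+0+1+0+1+0+1+0+1 mod 2 = 1
  s[1] = (0110011001100110011001100110011)·(1101001110010101101101001111111) mod 2 = 0+1+0+0+0+0+1+0+0+0+0+0+0+1+0+0+0+0+1+0+0+1+0+0+0+1+1+0+0+1+1 mod 2 = 1
  s[2] = (0001111000011110000111100001111)·(1101001110010101101101001111111) mod 2 = 0+0+0+1+0+0+1+0+0+0+0+1+0+1+0+0+0+0+0+1+0+1+0+0+0+0+0+1+1+1+1 mod 2 = 0
  s[3] = (0000000111111110000000011111111)·(1101001110010101101101001111111) mod 2 = 0+0+0+0+0+0+0+1+1+0+0+1+0+1+0+0+0+0+0+0+0+0+0+0+1+1+1+1+1+1+1 mod 2 = 1
  s[4] = (0000000000000001111111111111111)·(1101001110010101101101001111111) mod 2 = 0+0+0+0+0+0+0+0+0+0+0+0+0+0+0+1+1+0+1+1+0+1+0+0+1+1+1+1+1+1+1 mod 2 = 0
Syndrome = 11010
Column 11 of H equals this syndrome → error at bit 11 (1-indexed).
Flip bit 11: 1101001110010101101101001111111 → 1101001110110101101101001111111
Extract data bits at positions {3,5,6,7,9,10,11,12,13,14,15,17,18,19,20,21,22,23,24,25,26,27,28,29,30,31}: 00011011010101101001111111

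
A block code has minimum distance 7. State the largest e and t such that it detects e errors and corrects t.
(a) Detection requires d_min ≥ e+1, so e ≤ d_min − 1 = 6.
(b) Correction requires d_min ≥ 2t+1, so t ≤ ⌊(d_min − 1)/2⌋ = ⌊6/2⌋ = 3.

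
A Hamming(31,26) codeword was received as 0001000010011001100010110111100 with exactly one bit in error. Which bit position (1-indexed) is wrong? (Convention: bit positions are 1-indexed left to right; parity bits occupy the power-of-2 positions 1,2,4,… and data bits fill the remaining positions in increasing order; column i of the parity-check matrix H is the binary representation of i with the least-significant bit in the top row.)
Syndrome s = H · r^T (mod 2), r = 0001000010011001100010110111100:
  s[0] = (1010101010101010101010101010101)·(0001000010011001100010110111100) mod 2 = 0+0+0+0+0+0+0+0+1+0+0+0+1+0+0+0+1+0+0+0+1+0+1+0+0+0+1+0+1+0+0 mod 2 = 1
  s[1] = (0110011001100110011001100110011)·(0001000010011001100010110111100) mod 2 = 0+0+0+0+0+0+0+0+0+0+0+0+0+0+0+0+0+0+0+0+0+0+1+0+0+1+1+0+0+0+0 mod 2 = 1
  s[2] = (0001111000011110000111100001111)·(0001000010011001100010110111100) mod 2 = 0+0+0+1+0+0+0+0+0+0+0+1+1+0+0+0+0+0+0+0+1+0+1+0+0+0+0+1+1+0+0 mod 2 = 1
  s[3] = (0000000111111110000000011111111)·(0001000010011001100010110111100) mod 2 = 0+0+0+0+0+0+0+0+1+0+0+1+1+0+0+0+0+0+0+0+0+0+0+1+0+1+1+1+1+0+0 mod 2 = 0
  s[4] = (0000000000000001111111111111111)·(0001000010011001100010110111100) mod 2 = 0+0+0+0+0+0+0+0+0+0+0+0+0+0+0+1+1+0+0+0+1+0+1+1+0+1+1+1+1+0+0 mod 2 = 1
Syndrome = 11101
Column i of H is the binary representation of i, so the syndrome is the binary index of the flipped bit.
Read s = 11101 with s[0] as LSB: 1·2^0 + 1·2^1 + 1·2^2 + 0·2^3 + 1·2^4 = 23.
Error is at bit position 23.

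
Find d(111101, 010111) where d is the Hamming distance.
XOR = 101010, count of 1s = 3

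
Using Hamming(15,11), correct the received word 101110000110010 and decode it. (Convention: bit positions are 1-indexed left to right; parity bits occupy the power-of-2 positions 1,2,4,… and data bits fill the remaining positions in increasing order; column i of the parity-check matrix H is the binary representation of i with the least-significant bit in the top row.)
Syndrome s = H · r^T (mod 2), r = 101110000110010:
  s[0] = (101010101010101)·(101110000110010) mod 2 = 1+0+1+0+1+0+0+0+0+0+1+0+0+0+0 mod 2 = 0
  s[1] = (011001100110011)·(101110000110010) mod 2 = 0+0+1+0+0+0+0+0+0+1+1+0+0+1+0 mod 2 = 0
  s[2] = (000111100001111)·(101110000110010) mod 2 = 0+0+0+1+1+0+0+0+0+0+0+0+0+1+0 mod 2 = 1
  s[3] = (000000011111111)·(101110000110010) mod 2 = 0+0+0+0+0+0+0+0+0+1+1+0+0+1+0 mod 2 = 1
Syndrome = 0011
Column 12 of H equals this syndrome → error at bit 12 (1-indexed).
Flip bit 12: 101110000110010 → 101110000111010
Extract data bits at positions {3,5,6,7,9,10,11,12,13,14,15}: 11000111010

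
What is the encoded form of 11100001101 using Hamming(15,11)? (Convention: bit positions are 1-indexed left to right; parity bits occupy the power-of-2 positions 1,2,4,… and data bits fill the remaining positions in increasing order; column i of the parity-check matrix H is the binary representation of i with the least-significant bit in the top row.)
Codeword c = d · G (mod 2), d = 11100001101:
  c[0] = d·G[:,0] = (11100001101)·(11011010101) mod 2 = 1+1+0+0+0+0+0+0+1+0+1 mod 2 = 0
  c[1] = d·G[:,1] = (11100001101)·(10110110011) mod 2 = 1+0+1+0+0+0+0+0+0+0+1 mod 2 = 1
  c[2] = d·G[:,2] = (11100001101)·(10000000000) mod 2 = 1+0+0+0+0+0+0+0+0+0+0 mod 2 = 1
  c[3] = d·G[:,3] = (11100001101)·(01110001111) mod 2 = 0+1+1+0+0+0+0+1+1+0+1 mod 2 = 1
  c[4] = d·G[:,4] = (11100001101)·(01000000000) mod 2 = 0+1+0+0+0+0+0+0+0+0+0 mod 2 = 1
  c[5] = d·G[:,5] = (11100001101)·(00100000000) mod 2 = 0+0+1+0+0+0+0+0+0+0+0 mod 2 = 1
  c[6] = d·G[:,6] = (11100001101)·(00010000000) mod 2 = 0+0+0+0+0+0+0+0+0+0+0 mod 2 = 0
  c[7] = d·G[:,7] = (11100001101)·(00001111111) mod 2 = 0+0+0+0+0+0+0+1+1+0+1 mod 2 = 1
  c[8] = d·G[:,8] = (11100001101)·(00001000000) mod 2 = 0+0+0+0+0+0+0+0+0+0+0 mod 2 = 0
  c[9] = d·G[:,9] = (11100001101)·(00000100000) mod 2 = 0+0+0+0+0+0+0+0+0+0+0 mod 2 = 0
  c[10] = d·G[:,10] = (11100001101)·(00000010000) mod 2 = 0+0+0+0+0+0+0+0+0+0+0 mod 2 = 0
  c[11] = d·G[:,11] = (11100001101)·(00000001000) mod 2 = 0+0+0+0+0+0+0+1+0+0+0 mod 2 = 1
  c[12] = d·G[:,12] = (11100001101)·(00000000100) mod 2 = 0+0+0+0+0+0+0+0+1+0+0 mod 2 = 1
  c[13] = d·G[:,13] = (11100001101)·(00000000010) mod 2 = 0+0+0+0+0+0+0+0+0+0+0 mod 2 = 0
  c[14] = d·G[:,14] = (11100001101)·(00000000001) mod 2 = 0+0+0+0+0+0+0+0+0+0+1 mod 2 = 1
Codeword = 011111010001101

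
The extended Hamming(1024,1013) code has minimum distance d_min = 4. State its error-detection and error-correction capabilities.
Detection only: up to d_min − 1 = 3 errors.
Correction: up to ⌊(d_min − 1)/2⌋ = ⌊3/2⌋ = 1 errors.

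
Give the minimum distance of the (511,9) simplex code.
d_min = 256 (every nonzero codeword of the simplex code S_9 has weight 2^(r−1) = 256).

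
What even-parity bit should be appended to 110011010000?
Sum of data bits: 1+1+0+0+1+1+0+1+0+0+0+0 = 5.
5 mod 2 = 1, so parity bit = 1.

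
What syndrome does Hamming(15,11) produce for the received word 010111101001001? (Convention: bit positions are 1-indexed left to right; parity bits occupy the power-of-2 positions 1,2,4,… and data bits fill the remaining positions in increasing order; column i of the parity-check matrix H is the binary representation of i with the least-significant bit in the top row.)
Syndrome s = H · r^T (mod 2), r = 010111101001001:
  s[0] = (101010101010101)·(010111101001001) mod 2 = 0+0+0+0+1+0+1+0+1+0+0+0+0+0+1 mod 2 = 0
  s[1] = (011001100110011)·(010111101001001) mod 2 = 0+1+0+0+0+1+1+0+0+0+0+0+0+0+1 mod 2 = 0
  s[2] = (000111100001111)·(010111101001001) mod 2 = 0+0+0+1+1+1+1+0+0+0+0+1+0+0+1 mod 2 = 0
  s[3] = (000000011111111)·(010111101001001) mod 2 = 0+0+0+0+0+0+0+0+1+0+0+1+0+0+1 mod 2 = 1
Syndrome = 0001
Non-zero syndrome: error at position 8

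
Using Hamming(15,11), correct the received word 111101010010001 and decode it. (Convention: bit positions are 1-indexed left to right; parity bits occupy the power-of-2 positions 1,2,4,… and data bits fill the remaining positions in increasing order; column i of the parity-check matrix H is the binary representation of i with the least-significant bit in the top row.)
Syndrome s = H · r^T (mod 2), r = 111101010010001:
  s[0] = (101010101010101)·(111101010010001) mod 2 = 1+0+1+0+0+0+0+0+0+0+1+0+0+0+1 mod 2 = 0
  s[1] = (011001100110011)·(111101010010001) mod 2 = 0+1+1+0+0+1+0+0+0+0+1+0+0+0+1 mod 2 = 1
  s[2] = (000111100001111)·(111101010010001) mod 2 = 0+0+0+1+0+1+0+0+0+0+0+0+0+0+1 mod 2 = 1
  s[3] = (000000011111111)·(111101010010001) mod 2 = 0+0+0+0+0+0+0+1+0+0+1+0+0+0+1 mod 2 = 1
Syndrome = 0111
Column 14 of H equals this syndrome → error at bit 14 (1-indexed).
Flip bit 14: 111101010010001 → 111101010010011
Extract data bits at positions {3,5,6,7,9,10,11,12,13,14,15}: 10100010011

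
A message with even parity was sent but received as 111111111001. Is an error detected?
Sum of received bits: 1+1+1+1+1+1+1+1+1+0+0+1 = 10; 10 mod 2 = 0. Result is 0 → no error detected.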